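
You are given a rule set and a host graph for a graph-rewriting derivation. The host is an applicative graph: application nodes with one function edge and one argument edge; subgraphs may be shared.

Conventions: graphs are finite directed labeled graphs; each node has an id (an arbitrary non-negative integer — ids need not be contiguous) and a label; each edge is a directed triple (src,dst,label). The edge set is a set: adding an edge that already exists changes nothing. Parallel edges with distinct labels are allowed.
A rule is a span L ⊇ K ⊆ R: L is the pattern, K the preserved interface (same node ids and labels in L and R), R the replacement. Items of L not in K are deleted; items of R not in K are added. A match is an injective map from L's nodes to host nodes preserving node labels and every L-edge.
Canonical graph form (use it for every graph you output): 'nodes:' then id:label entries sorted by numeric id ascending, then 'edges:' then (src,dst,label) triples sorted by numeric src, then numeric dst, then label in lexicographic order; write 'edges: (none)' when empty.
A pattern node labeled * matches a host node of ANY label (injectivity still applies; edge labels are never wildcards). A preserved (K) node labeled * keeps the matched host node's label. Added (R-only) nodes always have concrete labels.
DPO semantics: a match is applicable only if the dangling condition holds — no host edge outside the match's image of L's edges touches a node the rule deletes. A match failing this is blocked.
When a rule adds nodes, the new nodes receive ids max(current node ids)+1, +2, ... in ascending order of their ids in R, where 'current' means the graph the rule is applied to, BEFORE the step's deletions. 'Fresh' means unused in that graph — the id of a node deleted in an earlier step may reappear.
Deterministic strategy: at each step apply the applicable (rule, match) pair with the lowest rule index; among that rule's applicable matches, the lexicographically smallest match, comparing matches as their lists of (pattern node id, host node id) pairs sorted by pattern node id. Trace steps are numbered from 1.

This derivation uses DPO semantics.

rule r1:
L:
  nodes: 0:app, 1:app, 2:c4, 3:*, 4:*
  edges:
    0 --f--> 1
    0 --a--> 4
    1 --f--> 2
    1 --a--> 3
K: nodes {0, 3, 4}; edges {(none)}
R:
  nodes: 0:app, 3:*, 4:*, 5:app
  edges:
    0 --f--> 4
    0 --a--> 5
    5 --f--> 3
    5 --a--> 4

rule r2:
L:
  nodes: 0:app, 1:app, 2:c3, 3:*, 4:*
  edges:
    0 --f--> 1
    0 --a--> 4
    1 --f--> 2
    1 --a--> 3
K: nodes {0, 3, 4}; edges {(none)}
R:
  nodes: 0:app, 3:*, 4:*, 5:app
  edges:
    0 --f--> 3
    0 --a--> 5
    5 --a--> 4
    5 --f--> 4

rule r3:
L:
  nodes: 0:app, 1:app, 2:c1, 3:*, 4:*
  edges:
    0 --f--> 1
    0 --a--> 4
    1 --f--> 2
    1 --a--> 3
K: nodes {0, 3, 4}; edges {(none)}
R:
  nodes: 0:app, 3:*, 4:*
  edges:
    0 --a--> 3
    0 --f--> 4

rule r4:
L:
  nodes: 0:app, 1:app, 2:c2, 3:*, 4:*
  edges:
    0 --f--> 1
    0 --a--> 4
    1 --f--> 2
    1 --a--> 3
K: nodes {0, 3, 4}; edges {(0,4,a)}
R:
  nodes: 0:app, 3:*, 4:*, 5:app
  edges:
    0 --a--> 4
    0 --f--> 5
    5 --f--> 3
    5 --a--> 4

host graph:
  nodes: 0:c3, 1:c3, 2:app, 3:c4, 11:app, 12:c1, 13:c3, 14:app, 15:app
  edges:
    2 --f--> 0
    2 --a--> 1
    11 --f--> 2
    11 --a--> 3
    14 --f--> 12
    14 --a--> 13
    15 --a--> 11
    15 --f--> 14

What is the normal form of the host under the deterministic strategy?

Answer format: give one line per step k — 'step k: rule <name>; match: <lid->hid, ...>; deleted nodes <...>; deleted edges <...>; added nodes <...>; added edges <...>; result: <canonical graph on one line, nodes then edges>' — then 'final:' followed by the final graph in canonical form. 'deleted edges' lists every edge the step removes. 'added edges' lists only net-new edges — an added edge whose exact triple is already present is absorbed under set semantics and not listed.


step 1: rule r2; match: 0->11, 1->2, 2->0, 3->1, 4->3; deleted nodes 0, 2; deleted edges (2,0,f); (2,1,a); (11,2,f); (11,3,a); added nodes 16; added edges (11,1,f); (11,16,a); (16,3,a); (16,3,f); result: nodes: 1:c3, 3:c4, 11:app, 12:c1, 13:c3, 14:app, 15:app, 16:app edges: (11,1,f); (11,16,a); (14,12,f); (14,13,a); (15,11,a); (15,14,f); (16,3,a); (16,3,f)
step 2: rule r3; match: 0->15, 1->14, 2->12, 3->13, 4->11; deleted nodes 12, 14; deleted edges (14,12,f); (14,13,a); (15,11,a); (15,14,f); added nodes (none); added edges (15,11,f); (15,13,a); result: nodes: 1:c3, 3:c4, 11:app, 13:c3, 15:app, 16:app edges: (11,1,f); (11,16,a); (15,11,f); (15,13,a); (16,3,a); (16,3,f)
step 3: rule r2; match: 0->15, 1->11, 2->1, 3->16, 4->13; deleted nodes 1, 11; deleted edges (11,1,f); (11,16,a); (15,11,f); (15,13,a); added nodes 17; added edges (15,16,f); (15,17,a); (17,13,a); (17,13,f); result: nodes: 3:c4, 13:c3, 15:app, 16:app, 17:app edges: (15,16,f); (15,17,a); (16,3,a); (16,3,f); (17,13,a); (17,13,f)
final:
nodes: 3:c4, 13:c3, 15:app, 16:app, 17:app
edges: (15,16,f); (15,17,a); (16,3,a); (16,3,f); (17,13,a); (17,13,f)


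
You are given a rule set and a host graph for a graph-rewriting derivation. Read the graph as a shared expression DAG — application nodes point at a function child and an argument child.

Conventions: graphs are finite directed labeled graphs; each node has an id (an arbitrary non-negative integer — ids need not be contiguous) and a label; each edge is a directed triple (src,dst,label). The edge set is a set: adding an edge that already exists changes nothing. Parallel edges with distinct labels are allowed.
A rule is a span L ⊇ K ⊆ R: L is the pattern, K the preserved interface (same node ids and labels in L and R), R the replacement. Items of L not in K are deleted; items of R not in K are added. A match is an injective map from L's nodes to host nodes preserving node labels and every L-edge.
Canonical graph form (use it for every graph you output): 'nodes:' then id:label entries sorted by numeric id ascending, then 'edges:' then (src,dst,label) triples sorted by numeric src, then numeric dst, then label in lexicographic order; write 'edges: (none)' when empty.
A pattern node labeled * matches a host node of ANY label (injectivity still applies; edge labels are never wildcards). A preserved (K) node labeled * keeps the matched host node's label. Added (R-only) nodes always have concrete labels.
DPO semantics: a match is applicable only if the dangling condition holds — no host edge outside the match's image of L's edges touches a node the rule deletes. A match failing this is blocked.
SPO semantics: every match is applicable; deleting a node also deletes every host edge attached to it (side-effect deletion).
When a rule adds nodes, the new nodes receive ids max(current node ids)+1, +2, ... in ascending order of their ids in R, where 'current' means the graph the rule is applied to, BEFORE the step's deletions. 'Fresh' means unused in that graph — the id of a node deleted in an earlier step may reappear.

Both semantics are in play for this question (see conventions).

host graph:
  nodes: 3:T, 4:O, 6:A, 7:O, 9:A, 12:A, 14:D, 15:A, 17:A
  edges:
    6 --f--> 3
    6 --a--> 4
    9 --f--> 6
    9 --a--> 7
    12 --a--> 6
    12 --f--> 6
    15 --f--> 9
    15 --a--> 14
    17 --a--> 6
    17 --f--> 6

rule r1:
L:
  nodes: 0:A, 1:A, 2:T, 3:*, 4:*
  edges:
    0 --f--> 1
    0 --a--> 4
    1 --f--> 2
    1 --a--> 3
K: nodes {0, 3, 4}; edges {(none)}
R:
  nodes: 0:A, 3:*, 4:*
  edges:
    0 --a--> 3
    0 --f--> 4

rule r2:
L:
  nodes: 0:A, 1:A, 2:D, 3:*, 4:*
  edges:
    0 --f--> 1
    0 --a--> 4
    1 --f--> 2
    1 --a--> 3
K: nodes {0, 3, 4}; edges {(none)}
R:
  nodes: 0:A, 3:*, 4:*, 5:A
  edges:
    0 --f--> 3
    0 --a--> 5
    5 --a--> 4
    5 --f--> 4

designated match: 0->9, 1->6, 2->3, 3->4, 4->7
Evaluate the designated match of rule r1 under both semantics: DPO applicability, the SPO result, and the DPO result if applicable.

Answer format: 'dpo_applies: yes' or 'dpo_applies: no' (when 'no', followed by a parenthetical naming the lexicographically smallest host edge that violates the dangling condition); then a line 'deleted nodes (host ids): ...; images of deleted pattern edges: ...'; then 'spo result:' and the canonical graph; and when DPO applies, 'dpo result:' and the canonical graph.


dpo_applies: no
(the rule deletes node 6, which keeps host edge (12,6,a) outside the match image — the dangling condition fails, DPO blocks; SPO proceeds and side-deletes such edges)
deleted nodes (host ids): 3, 6; images of deleted pattern edges: (6,3,f); (6,4,a); (9,6,f); (9,7,a)
spo result:
nodes: 4:O, 7:O, 9:A, 12:A, 14:D, 15:A, 17:A
edges: (9,4,a); (9,7,f); (15,9,f); (15,14,a)


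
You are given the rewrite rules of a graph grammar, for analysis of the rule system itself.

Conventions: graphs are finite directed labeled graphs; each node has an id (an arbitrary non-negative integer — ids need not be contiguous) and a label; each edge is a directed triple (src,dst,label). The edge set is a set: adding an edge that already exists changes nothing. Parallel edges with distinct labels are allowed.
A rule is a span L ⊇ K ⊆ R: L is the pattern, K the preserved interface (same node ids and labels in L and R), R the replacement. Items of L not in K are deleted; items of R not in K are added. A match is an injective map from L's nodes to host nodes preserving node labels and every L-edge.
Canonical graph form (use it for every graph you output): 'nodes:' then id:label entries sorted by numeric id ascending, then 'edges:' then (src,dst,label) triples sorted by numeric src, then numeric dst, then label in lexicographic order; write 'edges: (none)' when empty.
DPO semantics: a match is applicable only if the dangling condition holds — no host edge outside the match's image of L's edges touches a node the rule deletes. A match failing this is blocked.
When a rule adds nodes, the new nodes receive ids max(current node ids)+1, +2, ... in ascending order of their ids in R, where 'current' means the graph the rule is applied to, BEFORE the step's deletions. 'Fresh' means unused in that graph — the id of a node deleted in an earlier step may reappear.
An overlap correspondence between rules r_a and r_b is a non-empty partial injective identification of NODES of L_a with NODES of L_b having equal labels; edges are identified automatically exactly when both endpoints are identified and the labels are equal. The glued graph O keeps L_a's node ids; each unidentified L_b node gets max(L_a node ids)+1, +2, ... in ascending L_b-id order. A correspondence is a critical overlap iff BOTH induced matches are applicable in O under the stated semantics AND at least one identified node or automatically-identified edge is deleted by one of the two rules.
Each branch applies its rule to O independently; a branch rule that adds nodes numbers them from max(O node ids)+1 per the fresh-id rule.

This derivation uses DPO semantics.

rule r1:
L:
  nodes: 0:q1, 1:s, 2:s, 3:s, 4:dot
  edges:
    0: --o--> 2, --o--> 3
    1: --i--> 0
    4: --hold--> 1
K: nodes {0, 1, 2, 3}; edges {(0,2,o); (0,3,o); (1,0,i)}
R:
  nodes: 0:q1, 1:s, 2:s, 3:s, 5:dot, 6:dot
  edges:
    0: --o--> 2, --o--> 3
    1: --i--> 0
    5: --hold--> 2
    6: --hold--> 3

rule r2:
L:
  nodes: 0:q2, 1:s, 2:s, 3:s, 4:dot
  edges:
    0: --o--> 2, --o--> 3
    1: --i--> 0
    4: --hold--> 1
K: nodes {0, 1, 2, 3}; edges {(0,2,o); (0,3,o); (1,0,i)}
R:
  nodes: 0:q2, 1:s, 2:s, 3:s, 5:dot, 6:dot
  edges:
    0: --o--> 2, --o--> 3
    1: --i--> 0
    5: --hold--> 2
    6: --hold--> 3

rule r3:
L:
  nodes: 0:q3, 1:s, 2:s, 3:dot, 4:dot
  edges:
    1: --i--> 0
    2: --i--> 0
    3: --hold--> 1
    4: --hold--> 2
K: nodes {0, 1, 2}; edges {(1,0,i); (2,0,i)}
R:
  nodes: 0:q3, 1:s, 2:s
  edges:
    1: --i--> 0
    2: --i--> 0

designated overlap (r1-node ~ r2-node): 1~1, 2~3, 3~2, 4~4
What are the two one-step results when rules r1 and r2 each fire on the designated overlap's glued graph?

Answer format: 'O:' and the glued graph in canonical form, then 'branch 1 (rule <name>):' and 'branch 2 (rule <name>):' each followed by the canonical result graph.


O:
nodes: 0:q1, 1:s, 2:s, 3:s, 4:dot, 5:q2
edges: (0,2,o); (0,3,o); (1,0,i); (1,5,i); (4,1,hold); (5,2,o); (5,3,o)
branch 1 (rule r1):
nodes: 0:q1, 1:s, 2:s, 3:s, 5:q2, 6:dot, 7:dot
edges: (0,2,o); (0,3,o); (1,0,i); (1,5,i); (5,2,o); (5,3,o); (6,2,hold); (7,3,hold)
branch 2 (rule r2):
nodes: 0:q1, 1:s, 2:s, 3:s, 5:q2, 6:dot, 7:dot
edges: (0,2,o); (0,3,o); (1,0,i); (1,5,i); (5,2,o); (5,3,o); (6,3,hold); (7,2,hold)


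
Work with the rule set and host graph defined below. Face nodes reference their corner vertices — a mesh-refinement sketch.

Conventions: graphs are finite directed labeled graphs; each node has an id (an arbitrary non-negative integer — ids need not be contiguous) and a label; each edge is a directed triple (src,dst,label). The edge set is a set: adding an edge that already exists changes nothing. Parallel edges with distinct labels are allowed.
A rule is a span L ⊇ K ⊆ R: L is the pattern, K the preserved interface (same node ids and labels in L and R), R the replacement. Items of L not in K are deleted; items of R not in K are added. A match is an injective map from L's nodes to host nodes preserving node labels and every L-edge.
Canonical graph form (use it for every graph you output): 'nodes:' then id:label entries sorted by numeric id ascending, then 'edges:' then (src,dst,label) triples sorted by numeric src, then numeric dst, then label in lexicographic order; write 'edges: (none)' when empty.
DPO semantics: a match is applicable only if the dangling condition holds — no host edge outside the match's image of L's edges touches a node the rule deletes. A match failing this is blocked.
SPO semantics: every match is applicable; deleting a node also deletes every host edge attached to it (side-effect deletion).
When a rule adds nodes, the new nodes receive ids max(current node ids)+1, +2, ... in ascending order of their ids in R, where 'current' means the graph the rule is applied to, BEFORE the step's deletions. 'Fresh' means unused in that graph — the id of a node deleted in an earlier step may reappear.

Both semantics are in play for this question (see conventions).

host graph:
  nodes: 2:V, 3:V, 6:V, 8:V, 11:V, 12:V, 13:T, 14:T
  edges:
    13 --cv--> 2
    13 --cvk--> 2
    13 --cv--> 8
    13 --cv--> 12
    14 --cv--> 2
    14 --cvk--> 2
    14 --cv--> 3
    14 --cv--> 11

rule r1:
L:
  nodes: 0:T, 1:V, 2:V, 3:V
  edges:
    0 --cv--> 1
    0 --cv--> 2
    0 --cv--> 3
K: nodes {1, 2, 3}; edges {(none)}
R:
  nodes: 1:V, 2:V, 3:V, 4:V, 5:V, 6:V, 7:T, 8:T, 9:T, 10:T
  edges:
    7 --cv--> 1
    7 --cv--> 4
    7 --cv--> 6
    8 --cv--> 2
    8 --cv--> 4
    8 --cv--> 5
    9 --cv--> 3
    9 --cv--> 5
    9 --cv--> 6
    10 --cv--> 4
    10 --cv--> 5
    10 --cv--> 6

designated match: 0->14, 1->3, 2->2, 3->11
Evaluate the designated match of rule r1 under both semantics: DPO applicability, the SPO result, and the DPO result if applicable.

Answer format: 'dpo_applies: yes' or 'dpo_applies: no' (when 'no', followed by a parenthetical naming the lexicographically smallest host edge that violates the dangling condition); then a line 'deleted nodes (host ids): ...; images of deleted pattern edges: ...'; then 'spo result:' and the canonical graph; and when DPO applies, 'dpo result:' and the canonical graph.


dpo_applies: no
(the rule deletes node 14, which keeps host edge (14,2,cvk) outside the match image — the dangling condition fails, DPO blocks; SPO proceeds and side-deletes such edges)
deleted nodes (host ids): 14; images of deleted pattern edges: (14,2,cv); (14,3,cv); (14,11,cv)
spo result:
nodes: 2:V, 3:V, 6:V, 8:V, 11:V, 12:V, 13:T, 15:V, 16:V, 17:V, 18:T, 19:T, 20:T, 21:T
edges: (13,2,cv); (13,2,cvk); (13,8,cv); (13,12,cv); (18,3,cv); (18,15,cv); (18,17,cv); (19,2,cv); (19,15,cv); (19,16,cv); (20,11,cv); (20,16,cv); (20,17,cv); (21,15,cv); (21,16,cv); (21,17,cv)


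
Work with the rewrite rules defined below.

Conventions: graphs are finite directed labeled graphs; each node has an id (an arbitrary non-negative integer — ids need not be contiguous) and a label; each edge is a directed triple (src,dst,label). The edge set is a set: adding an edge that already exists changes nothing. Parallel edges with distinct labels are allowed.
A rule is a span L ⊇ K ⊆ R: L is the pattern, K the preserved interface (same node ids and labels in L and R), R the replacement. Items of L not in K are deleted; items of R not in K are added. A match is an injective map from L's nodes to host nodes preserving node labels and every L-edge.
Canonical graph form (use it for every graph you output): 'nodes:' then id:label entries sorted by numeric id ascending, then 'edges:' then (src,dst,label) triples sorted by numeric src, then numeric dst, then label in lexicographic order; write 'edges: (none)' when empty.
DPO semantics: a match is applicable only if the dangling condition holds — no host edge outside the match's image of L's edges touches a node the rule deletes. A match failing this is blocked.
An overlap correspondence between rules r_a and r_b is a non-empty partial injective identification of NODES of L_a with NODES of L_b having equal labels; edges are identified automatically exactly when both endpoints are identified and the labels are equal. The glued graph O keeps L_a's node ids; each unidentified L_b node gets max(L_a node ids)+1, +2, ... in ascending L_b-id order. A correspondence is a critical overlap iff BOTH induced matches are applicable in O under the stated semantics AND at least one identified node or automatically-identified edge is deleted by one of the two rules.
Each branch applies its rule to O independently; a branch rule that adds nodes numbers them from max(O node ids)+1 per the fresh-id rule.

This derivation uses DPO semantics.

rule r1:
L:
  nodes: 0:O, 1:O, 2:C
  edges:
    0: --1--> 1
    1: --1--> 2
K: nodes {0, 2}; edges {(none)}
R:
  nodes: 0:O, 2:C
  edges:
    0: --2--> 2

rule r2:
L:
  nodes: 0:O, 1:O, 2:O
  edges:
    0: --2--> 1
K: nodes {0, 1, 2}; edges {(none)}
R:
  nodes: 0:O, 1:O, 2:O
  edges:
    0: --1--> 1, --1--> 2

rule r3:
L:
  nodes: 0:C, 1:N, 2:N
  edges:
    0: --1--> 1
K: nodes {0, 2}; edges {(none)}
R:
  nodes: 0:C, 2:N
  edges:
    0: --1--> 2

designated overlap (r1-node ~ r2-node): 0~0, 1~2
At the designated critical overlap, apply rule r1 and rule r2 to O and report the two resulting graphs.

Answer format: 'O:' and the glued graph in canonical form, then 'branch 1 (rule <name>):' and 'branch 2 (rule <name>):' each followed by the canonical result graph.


O:
nodes: 0:O, 1:O, 2:C, 3:O
edges: (0,1,1); (0,3,2); (1,2,1)
branch 1 (rule r1):
nodes: 0:O, 2:C, 3:O
edges: (0,2,2); (0,3,2)
branch 2 (rule r2):
nodes: 0:O, 1:O, 2:C, 3:O
edges: (0,1,1); (0,3,1); (1,2,1)


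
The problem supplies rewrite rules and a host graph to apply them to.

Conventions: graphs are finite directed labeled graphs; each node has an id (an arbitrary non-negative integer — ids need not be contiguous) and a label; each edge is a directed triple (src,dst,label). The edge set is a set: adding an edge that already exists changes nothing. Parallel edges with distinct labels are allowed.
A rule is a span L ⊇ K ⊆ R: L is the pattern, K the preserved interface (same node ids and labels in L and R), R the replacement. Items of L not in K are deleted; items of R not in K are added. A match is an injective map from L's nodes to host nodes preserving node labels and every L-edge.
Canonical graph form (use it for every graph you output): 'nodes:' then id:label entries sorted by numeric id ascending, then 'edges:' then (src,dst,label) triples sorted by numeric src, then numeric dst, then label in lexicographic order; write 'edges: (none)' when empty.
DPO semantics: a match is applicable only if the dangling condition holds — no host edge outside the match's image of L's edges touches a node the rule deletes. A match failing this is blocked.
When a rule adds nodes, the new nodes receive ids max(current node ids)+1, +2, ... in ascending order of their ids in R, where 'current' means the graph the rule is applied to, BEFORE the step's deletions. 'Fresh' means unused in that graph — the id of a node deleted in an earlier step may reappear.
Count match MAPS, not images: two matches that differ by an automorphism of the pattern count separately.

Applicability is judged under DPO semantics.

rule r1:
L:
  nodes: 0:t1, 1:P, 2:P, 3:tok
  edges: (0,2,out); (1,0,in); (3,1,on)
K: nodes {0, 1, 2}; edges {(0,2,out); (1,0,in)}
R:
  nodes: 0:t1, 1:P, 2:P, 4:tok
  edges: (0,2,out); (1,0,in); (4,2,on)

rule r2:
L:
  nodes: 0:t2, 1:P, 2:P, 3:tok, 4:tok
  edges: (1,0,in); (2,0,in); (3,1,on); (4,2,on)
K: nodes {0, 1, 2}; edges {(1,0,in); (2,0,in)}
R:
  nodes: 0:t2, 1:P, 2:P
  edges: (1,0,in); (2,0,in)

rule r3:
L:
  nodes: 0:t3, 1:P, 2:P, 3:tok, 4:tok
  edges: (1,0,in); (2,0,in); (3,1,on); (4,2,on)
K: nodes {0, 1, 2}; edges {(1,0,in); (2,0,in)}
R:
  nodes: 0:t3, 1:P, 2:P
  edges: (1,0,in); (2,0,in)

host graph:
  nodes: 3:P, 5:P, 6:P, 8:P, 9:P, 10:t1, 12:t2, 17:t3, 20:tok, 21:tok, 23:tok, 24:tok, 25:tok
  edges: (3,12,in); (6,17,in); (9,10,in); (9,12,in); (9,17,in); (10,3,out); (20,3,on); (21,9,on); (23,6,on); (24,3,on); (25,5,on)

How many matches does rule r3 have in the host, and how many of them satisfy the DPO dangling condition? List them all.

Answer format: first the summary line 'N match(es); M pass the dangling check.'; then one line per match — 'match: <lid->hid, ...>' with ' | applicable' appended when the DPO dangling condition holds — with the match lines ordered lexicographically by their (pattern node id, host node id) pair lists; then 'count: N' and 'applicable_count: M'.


2 match(es); 2 pass the dangling check.
match: 0->17, 1->6, 2->9, 3->23, 4->21 | applicable
match: 0->17, 1->9, 2->6, 3->21, 4->23 | applicable
count: 2
applicable_count: 2


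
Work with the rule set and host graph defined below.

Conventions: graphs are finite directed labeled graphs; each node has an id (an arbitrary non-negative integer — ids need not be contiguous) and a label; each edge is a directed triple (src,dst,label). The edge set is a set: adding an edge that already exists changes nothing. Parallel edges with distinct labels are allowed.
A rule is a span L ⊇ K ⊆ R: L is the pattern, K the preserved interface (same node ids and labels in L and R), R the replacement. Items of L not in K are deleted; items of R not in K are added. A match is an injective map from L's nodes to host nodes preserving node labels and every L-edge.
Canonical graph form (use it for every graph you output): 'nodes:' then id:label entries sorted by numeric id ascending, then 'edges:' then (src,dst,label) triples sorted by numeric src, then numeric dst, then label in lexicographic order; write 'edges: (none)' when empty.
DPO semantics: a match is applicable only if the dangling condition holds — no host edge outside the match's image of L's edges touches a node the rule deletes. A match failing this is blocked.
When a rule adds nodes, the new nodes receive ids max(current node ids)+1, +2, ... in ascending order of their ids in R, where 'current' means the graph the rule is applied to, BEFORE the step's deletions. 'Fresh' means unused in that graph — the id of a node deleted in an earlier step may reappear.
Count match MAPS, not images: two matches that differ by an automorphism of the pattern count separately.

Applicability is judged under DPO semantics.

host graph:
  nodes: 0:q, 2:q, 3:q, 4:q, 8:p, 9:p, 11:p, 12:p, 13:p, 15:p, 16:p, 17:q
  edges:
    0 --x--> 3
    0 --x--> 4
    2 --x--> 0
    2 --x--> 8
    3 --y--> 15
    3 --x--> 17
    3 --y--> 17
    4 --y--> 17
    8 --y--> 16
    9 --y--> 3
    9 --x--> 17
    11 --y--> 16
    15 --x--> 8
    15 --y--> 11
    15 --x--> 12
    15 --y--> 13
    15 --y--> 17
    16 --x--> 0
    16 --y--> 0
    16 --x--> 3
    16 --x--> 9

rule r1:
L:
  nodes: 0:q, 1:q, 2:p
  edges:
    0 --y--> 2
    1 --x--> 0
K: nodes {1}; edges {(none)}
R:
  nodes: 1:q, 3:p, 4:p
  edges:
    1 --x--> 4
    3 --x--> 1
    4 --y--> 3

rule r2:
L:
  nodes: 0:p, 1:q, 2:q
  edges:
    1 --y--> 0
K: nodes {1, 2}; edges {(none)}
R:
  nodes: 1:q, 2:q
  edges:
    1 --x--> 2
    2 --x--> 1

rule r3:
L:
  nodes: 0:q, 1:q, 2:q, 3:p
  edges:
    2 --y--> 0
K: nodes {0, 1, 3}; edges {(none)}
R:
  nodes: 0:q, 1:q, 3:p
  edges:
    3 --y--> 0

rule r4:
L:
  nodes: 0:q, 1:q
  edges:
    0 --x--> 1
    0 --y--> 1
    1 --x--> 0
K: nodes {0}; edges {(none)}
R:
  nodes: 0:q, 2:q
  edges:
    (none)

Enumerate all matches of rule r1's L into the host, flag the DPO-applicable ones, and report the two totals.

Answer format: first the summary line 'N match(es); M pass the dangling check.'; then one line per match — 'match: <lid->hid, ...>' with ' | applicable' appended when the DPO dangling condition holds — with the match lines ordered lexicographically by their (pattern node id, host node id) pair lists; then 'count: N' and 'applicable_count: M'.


1 match(es); 0 pass the dangling check.
match: 0->3, 1->0, 2->15
count: 1
applicable_count: 0


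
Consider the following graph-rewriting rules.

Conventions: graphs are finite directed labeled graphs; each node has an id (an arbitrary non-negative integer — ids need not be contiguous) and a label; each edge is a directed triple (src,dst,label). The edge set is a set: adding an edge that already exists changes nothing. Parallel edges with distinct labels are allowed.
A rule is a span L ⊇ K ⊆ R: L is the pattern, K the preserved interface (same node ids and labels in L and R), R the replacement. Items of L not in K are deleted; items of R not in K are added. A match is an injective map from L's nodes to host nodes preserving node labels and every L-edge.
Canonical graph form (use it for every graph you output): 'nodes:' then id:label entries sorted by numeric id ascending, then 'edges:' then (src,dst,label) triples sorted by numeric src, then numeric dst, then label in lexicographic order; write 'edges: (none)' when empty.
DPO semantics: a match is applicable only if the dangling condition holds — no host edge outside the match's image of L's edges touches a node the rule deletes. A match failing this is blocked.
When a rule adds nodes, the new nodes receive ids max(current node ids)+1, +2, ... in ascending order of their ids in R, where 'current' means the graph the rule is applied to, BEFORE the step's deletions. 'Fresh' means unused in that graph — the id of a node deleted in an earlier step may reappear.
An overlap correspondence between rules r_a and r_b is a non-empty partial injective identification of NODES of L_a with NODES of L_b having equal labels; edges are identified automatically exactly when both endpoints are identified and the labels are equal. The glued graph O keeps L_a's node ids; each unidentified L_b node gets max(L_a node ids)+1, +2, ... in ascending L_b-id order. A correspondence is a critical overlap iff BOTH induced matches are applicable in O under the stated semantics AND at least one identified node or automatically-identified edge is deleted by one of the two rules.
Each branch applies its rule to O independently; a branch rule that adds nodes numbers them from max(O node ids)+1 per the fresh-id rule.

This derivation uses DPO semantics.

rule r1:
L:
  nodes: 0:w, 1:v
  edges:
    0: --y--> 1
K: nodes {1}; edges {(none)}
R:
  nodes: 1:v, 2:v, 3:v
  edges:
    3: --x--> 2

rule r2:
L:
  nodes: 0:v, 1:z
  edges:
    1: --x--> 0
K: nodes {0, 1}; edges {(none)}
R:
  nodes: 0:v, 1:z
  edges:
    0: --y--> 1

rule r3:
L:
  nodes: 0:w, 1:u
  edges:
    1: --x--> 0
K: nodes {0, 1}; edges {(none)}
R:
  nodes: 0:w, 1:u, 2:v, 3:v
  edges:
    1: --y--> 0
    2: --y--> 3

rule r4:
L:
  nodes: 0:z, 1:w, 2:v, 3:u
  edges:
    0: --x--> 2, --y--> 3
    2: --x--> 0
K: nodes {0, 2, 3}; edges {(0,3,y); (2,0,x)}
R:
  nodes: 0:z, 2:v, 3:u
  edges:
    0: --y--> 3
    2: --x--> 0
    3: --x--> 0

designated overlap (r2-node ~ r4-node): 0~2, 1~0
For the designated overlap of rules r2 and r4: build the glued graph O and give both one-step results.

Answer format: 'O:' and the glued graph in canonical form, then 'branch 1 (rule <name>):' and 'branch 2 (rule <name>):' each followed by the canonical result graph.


O:
nodes: 0:v, 1:z, 2:w, 3:u
edges: (0,1,x); (1,0,x); (1,3,y)
branch 1 (rule r2):
nodes: 0:v, 1:z, 2:w, 3:u
edges: (0,1,x); (0,1,y); (1,3,y)
branch 2 (rule r4):
nodes: 0:v, 1:z, 3:u
edges: (0,1,x); (1,3,y); (3,1,x)


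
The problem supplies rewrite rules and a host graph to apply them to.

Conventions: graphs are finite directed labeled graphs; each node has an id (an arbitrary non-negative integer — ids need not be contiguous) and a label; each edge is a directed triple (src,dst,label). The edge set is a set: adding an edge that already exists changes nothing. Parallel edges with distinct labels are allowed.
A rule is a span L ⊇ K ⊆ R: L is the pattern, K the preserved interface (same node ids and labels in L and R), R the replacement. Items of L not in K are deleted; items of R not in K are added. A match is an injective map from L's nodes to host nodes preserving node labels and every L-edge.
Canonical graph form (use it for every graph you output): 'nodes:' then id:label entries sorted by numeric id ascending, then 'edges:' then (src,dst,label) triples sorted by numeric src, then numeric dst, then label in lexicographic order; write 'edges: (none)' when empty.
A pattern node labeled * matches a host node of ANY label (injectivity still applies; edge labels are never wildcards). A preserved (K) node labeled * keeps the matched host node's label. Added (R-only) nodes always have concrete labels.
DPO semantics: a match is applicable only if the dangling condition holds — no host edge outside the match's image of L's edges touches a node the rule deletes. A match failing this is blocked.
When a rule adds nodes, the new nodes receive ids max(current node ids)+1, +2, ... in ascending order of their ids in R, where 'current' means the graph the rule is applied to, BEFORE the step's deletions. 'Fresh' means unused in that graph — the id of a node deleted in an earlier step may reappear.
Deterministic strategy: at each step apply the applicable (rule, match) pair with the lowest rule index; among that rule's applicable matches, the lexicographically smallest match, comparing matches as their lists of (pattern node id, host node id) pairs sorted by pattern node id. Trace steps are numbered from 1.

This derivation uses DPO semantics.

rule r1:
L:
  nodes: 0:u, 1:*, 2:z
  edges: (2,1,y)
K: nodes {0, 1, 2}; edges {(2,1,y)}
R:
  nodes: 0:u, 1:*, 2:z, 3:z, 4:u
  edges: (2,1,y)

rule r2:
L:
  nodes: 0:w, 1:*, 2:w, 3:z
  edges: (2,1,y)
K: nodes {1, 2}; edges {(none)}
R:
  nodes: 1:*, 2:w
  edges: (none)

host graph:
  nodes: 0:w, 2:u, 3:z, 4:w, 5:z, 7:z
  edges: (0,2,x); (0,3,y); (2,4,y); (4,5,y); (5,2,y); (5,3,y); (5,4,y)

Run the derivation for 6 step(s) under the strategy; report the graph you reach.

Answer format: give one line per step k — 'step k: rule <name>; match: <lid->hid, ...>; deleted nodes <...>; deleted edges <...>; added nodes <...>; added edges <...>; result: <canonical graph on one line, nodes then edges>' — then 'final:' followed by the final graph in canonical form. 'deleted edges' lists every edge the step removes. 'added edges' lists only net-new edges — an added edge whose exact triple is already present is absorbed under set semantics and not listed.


step 1: rule r1; match: 0->2, 1->3, 2->5; deleted nodes (none); deleted edges (none); added nodes 8, 9; added edges (none); result: nodes: 0:w, 2:u, 3:z, 4:w, 5:z, 7:z, 8:z, 9:u edges: (0,2,x); (0,3,y); (2,4,y); (4,5,y); (5,2,y); (5,3,y); (5,4,y)
step 2: rule r1; match: 0->2, 1->3, 2->5; deleted nodes (none); deleted edges (none); added nodes 10, 11; added edges (none); result: nodes: 0:w, 2:u, 3:z, 4:w, 5:z, 7:z, 8:z, 9:u, 10:z, 11:u edges: (0,2,x); (0,3,y); (2,4,y); (4,5,y); (5,2,y); (5,3,y); (5,4,y)
step 3: rule r1; match: 0->2, 1->3, 2->5; deleted nodes (none); deleted edges (none); added nodes 12, 13; added edges (none); result: nodes: 0:w, 2:u, 3:z, 4:w, 5:z, 7:z, 8:z, 9:u, 10:z, 11:u, 12:z, 13:u edges: (0,2,x); (0,3,y); (2,4,y); (4,5,y); (5,2,y); (5,3,y); (5,4,y)
step 4: rule r1; match: 0->2, 1->3, 2->5; deleted nodes (none); deleted edges (none); added nodes 14, 15; added edges (none); result: nodes: 0:w, 2:u, 3:z, 4:w, 5:z, 7:z, 8:z, 9:u, 10:z, 11:u, 12:z, 13:u, 14:z, 15:u edges: (0,2,x); (0,3,y); (2,4,y); (4,5,y); (5,2,y); (5,3,y); (5,4,y)
step 5: rule r1; match: 0->2, 1->3, 2->5; deleted nodes (none); deleted edges (none); added nodes 16, 17; added edges (none); result: nodes: 0:w, 2:u, 3:z, 4:w, 5:z, 7:z, 8:z, 9:u, 10:z, 11:u, 12:z, 13:u, 14:z, 15:u, 16:z, 17:u edges: (0,2,x); (0,3,y); (2,4,y); (4,5,y); (5,2,y); (5,3,y); (5,4,y)
step 6: rule r1; match: 0->2, 1->3, 2->5; deleted nodes (none); deleted edges (none); added nodes 18, 19; added edges (none); result: nodes: 0:w, 2:u, 3:z, 4:w, 5:z, 7:z, 8:z, 9:u, 10:z, 11:u, 12:z, 13:u, 14:z, 15:u, 16:z, 17:u, 18:z, 19:u edges: (0,2,x); (0,3,y); (2,4,y); (4,5,y); (5,2,y); (5,3,y); (5,4,y)
final:
nodes: 0:w, 2:u, 3:z, 4:w, 5:z, 7:z, 8:z, 9:u, 10:z, 11:u, 12:z, 13:u, 14:z, 15:u, 16:z, 17:u, 18:z, 19:u
edges: (0,2,x); (0,3,y); (2,4,y); (4,5,y); (5,2,y); (5,3,y); (5,4,y)


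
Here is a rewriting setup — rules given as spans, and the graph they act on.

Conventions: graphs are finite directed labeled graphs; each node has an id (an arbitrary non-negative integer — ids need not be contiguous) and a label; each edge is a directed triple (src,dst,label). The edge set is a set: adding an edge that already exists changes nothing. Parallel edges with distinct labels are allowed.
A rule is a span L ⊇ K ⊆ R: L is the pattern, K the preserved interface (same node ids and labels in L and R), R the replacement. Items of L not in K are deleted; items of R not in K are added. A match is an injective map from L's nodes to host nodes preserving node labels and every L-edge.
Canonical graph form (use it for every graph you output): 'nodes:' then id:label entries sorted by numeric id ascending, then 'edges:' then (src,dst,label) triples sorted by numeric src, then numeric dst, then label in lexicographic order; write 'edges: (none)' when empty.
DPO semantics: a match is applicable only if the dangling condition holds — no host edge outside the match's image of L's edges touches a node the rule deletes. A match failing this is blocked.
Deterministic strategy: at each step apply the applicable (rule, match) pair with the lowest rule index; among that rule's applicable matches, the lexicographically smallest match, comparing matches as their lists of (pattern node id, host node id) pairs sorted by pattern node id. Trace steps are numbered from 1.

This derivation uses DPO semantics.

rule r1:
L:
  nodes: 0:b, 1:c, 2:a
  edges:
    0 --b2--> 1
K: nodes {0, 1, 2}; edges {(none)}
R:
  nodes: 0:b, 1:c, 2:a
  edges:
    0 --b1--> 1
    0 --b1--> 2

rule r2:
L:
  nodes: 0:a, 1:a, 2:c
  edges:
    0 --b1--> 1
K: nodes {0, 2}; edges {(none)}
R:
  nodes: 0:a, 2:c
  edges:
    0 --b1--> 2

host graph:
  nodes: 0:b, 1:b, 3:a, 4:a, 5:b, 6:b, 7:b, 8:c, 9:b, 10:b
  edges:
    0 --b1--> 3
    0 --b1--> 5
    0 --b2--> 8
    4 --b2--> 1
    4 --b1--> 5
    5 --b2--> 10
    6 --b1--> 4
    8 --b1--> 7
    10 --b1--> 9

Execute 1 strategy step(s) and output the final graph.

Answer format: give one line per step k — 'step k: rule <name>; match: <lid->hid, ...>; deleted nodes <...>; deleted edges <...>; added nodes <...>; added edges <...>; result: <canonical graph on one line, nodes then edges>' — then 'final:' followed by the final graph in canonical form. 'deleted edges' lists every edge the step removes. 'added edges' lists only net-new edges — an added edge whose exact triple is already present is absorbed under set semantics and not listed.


step 1: rule r1; match: 0->0, 1->8, 2->3; deleted nodes (none); deleted edges (0,8,b2); added nodes (none); added edges (0,8,b1); result: nodes: 0:b, 1:b, 3:a, 4:a, 5:b, 6:b, 7:b, 8:c, 9:b, 10:b edges: (0,3,b1); (0,5,b1); (0,8,b1); (4,1,b2); (4,5,b1); (5,10,b2); (6,4,b1); (8,7,b1); (10,9,b1)
final:
nodes: 0:b, 1:b, 3:a, 4:a, 5:b, 6:b, 7:b, 8:c, 9:b, 10:b
edges: (0,3,b1); (0,5,b1); (0,8,b1); (4,1,b2); (4,5,b1); (5,10,b2); (6,4,b1); (8,7,b1); (10,9,b1)


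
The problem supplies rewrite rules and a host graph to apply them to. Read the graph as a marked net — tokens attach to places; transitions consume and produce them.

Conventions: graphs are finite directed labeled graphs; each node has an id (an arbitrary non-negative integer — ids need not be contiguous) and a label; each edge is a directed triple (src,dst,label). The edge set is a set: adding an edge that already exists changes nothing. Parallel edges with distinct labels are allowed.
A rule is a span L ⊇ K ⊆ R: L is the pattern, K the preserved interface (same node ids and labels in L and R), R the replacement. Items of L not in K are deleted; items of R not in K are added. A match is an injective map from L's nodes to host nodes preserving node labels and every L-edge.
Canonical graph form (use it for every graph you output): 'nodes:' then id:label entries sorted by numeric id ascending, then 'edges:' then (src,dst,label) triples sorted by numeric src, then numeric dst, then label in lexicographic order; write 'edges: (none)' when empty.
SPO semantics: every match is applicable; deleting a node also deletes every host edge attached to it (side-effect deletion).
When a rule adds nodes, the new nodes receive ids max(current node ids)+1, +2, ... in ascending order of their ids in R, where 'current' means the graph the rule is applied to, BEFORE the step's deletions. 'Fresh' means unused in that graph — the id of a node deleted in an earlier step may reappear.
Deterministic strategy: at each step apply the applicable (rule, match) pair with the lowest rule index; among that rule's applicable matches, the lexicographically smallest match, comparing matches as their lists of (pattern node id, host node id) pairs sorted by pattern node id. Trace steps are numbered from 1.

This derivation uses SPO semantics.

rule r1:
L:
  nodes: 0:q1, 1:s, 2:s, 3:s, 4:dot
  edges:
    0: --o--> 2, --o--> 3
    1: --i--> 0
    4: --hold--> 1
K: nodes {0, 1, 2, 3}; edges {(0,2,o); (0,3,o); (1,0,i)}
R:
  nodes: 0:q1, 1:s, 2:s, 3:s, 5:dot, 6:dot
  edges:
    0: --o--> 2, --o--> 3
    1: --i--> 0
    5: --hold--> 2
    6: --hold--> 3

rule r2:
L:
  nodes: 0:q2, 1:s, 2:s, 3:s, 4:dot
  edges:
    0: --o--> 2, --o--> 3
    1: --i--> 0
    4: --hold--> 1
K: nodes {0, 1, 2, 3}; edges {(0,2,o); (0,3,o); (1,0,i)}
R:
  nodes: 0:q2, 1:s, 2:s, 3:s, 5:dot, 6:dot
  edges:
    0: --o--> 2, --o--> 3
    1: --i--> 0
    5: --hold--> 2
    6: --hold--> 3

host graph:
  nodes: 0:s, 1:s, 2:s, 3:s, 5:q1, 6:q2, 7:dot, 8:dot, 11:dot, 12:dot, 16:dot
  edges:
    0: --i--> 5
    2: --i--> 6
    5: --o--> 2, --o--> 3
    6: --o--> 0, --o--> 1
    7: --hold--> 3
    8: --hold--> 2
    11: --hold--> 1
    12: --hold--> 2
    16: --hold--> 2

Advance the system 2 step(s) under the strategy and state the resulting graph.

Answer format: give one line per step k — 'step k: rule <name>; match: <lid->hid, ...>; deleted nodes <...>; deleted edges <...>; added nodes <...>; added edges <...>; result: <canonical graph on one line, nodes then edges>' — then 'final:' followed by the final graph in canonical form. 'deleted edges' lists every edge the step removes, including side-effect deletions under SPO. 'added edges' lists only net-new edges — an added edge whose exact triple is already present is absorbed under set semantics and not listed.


step 1: rule r2; match: 0->6, 1->2, 2->0, 3->1, 4->8; deleted nodes 8; deleted edges (8,2,hold); added nodes 17, 18; added edges (17,0,hold); (18,1,hold); result: nodes: 0:s, 1:s, 2:s, 3:s, 5:q1, 6:q2, 7:dot, 11:dot, 12:dot, 16:dot, 17:dot, 18:dot edges: (0,5,i); (2,6,i); (5,2,o); (5,3,o); (6,0,o); (6,1,o); (7,3,hold); (11,1,hold); (12,2,hold); (16,2,hold); (17,0,hold); (18,1,hold)
step 2: rule r1; match: 0->5, 1->0, 2->2, 3->3, 4->17; deleted nodes 17; deleted edges (17,0,hold); added nodes 19, 20; added edges (19,2,hold); (20,3,hold); result: nodes: 0:s, 1:s, 2:s, 3:s, 5:q1, 6:q2, 7:dot, 11:dot, 12:dot, 16:dot, 18:dot, 19:dot, 20:dot edges: (0,5,i); (2,6,i); (5,2,o); (5,3,o); (6,0,o); (6,1,o); (7,3,hold); (11,1,hold); (12,2,hold); (16,2,hold); (18,1,hold); (19,2,hold); (20,3,hold)
final:
nodes: 0:s, 1:s, 2:s, 3:s, 5:q1, 6:q2, 7:dot, 11:dot, 12:dot, 16:dot, 18:dot, 19:dot, 20:dot
edges: (0,5,i); (2,6,i); (5,2,o); (5,3,o); (6,0,o); (6,1,o); (7,3,hold); (11,1,hold); (12,2,hold); (16,2,hold); (18,1,hold); (19,2,hold); (20,3,hold)
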